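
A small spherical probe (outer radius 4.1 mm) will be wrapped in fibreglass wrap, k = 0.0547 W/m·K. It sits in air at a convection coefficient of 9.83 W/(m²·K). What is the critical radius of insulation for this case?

r_cr ≈ 11.1 mm

For a sphere r_cr = 2k/h = 2×0.0547/9.83
r_cr = 11.1 mm; since the bare radius (4.1 mm) is below r_cr, adding a thin layer of insulation will *increase* heat loss.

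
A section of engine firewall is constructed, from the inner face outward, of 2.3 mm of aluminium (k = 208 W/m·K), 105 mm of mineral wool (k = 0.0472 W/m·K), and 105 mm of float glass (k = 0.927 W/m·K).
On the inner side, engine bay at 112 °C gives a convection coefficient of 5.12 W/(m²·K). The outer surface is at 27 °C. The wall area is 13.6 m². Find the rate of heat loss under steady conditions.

Model the wall as resistances in series:
R_inner film = 1/(h_i·A) = 1/(5.12×13.6) = 0.01436 K/W
R_aluminium = L/(kA) = 0.0023/(208×13.6) = 8.131×10^-7 K/W
R_mineral wool = L/(kA) = 0.105/(0.0472×13.6) = 0.1636 K/W
R_float glass = L/(kA) = 0.105/(0.927×13.6) = 0.008329 K/W
R_total = 0.1863 K/W
Q = ΔT / R_total = 85 / 0.1863

Q ≈ 456 W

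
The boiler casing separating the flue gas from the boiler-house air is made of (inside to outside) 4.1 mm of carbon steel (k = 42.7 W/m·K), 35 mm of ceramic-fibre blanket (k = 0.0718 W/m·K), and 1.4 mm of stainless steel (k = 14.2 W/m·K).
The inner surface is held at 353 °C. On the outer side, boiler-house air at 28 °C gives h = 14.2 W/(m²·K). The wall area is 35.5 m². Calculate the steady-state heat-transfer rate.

Treating each layer as a thermal resistance in series:
R_carbon steel = L/(kA) = 0.0041/(42.7×35.5) = 2.705×10^-6 K/W
R_ceramic-fibre blanket = L/(kA) = 0.035/(0.0718×35.5) = 0.01373 K/W
R_stainless steel = L/(kA) = 0.0014/(14.2×35.5) = 2.777×10^-6 K/W
R_outer film = 1/(h_o·A) = 1/(14.2×35.5) = 0.001984 K/W
R_total = 0.01572 K/W
Q = ΔT / R_total = 325 / 0.01572

Q ≈ 20700 W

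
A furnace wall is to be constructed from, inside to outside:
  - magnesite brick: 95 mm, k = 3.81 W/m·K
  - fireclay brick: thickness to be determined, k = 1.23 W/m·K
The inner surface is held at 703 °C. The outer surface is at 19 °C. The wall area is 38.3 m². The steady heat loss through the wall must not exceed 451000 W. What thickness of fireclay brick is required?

L ≈ 40.8 mm

Treating each layer as a thermal resistance in series:
R_magnesite brick = L/(kA) = 0.095/(3.81×38.3) = 6.51×10^-4 K/W
Sum of the known resistances R_other = 6.51×10^-4 K/W
Required total resistance R_tot = ΔT/Q_allow = 684/451000 = 0.001517 K/W
R_fireclay brick = R_tot − R_other = 8.656×10^-4 K/W
L = R·k·A = 8.656×10^-4×1.23×38.3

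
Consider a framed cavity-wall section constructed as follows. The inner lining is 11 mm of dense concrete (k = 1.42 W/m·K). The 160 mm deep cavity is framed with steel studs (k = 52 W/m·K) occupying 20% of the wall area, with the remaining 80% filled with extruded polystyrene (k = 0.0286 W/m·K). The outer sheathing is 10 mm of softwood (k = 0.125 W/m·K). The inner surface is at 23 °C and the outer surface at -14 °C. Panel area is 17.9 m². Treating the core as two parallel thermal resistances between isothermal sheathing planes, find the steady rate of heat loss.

Sheathing layers in series; stud and cavity paths in parallel between them.
R_inner = 0.011/(1.42×17.9) = 4.328×10^-4 K/W
R_stud  = 0.16/(52×0.2×17.9) = 8.595×10^-4 K/W
R_cav   = 0.16/(0.0286×0.8×17.9) = 0.3907 K/W
1/R_core = 1/R_stud + 1/R_cav → R_core = 8.576×10^-4 K/W
R_outer = 0.01/(0.125×17.9) = 0.004469 K/W
R_total = 0.00576 K/W
Q = ΔT/R_total = 37/0.00576

Q ≈ 6420 W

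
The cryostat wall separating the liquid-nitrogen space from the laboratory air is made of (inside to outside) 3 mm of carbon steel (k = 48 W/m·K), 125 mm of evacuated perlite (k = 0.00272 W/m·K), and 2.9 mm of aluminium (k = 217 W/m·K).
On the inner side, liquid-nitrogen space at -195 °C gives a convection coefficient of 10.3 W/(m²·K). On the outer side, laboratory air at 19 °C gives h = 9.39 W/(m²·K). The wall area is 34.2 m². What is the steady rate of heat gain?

Q ≈ 159 W

Treating each layer as a thermal resistance in series:
R_inner film = 1/(h_i·A) = 1/(10.3×34.2) = 0.002839 K/W
R_carbon steel = L/(kA) = 0.003/(48×34.2) = 1.827×10^-6 K/W
R_evacuated perlite = L/(kA) = 0.125/(0.00272×34.2) = 1.344 K/W
R_aluminium = L/(kA) = 0.0029/(217×34.2) = 3.908×10^-7 K/W
R_outer film = 1/(h_o·A) = 1/(9.39×34.2) = 0.003114 K/W
R_total = 1.35 K/W
Q = ΔT / R_total = 214 / 1.35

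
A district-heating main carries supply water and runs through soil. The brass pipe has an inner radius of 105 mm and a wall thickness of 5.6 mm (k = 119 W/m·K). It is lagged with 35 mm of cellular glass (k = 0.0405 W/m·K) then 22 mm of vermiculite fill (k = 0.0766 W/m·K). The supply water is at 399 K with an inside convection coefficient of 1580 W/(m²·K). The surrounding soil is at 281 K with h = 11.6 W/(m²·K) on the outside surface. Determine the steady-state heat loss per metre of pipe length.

q′ ≈ 81.1 W/m

For a radial system each layer contributes R = ln(r_out/r_in)/(2πkL); films add R = 1/(hA).
R_inner film = 1/(h_i·2πr₁L) = 1/(1580×2π×0.105×1) = 9.593×10^-4 K/W
R_brass pipe wall = ln(110.6/105)/(2π×119×1) = 6.949×10^-5 K/W
R_cellular glass = ln(145.6/110.6)/(2π×0.0405×1) = 1.08 K/W
R_vermiculite fill = ln(167.6/145.6)/(2π×0.0766×1) = 0.2924 K/W
R_outer film = 1/(h_o·2πr_oL) = 1/(11.6×2π×0.1676×1) = 0.08186 K/W
R_total = 1.456 K/W
Q = ΔT/R_total = 118/1.456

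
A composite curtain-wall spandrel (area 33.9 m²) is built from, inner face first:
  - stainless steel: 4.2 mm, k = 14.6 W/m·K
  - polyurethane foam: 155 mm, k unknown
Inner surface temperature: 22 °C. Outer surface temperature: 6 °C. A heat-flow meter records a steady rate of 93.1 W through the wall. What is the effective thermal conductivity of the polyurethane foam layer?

Thermal resistances in series:
R_stainless steel = L/(kA) = 0.0042/(14.6×33.9) = 8.486×10^-6 K/W
Sum of known resistances R_other = 8.486×10^-6 K/W
Total R = ΔT/Q = 16/93.1 = 0.1719 K/W
R_polyurethane foam = R_total − R_other = 0.1718 K/W
k = L/(R·A) = 0.155/(0.1718×33.9)

k ≈ 0.0266 W/(m·K)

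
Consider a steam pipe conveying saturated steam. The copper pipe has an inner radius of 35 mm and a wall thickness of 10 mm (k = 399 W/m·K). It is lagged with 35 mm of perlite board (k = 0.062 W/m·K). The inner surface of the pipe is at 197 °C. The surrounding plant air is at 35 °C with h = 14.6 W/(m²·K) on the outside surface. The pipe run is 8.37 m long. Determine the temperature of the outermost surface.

T ≈ 48.7 °C

Radial resistances (cylindrical: R_cond = ln(r_o/r_i)/(2πkL), R_conv = 1/(h·2πrL)):
R_copper pipe wall = ln(45/35)/(2π×399×8.37) = 1.198×10^-5 K/W
R_perlite board = ln(80/45)/(2π×0.062×8.37) = 0.1765 K/W
R_outer film = 1/(h_o·2πr_oL) = 1/(14.6×2π×0.08×8.37) = 0.01628 K/W
R_total = 0.1928 K/W
Q = ΔT/R_total = 162/0.1928
Q = 840 W
T_interface = T_inner − Q·ΣR(inner→interface) = 197 − 840×0.1765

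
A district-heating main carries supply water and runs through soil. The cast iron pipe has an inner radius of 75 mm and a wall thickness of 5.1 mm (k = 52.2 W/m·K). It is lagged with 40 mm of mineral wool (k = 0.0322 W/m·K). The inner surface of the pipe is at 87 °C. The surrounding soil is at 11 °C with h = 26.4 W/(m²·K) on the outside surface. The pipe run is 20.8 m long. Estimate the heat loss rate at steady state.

Cylindrical conduction, so R = ln(r₂/r₁)/(2πkL) per layer, in series:
R_cast iron pipe wall = ln(80.1/75)/(2π×52.2×20.8) = 9.643×10^-6 K/W
R_mineral wool = ln(120.1/80.1)/(2π×0.0322×20.8) = 0.09625 K/W
R_outer film = 1/(h_o·2πr_oL) = 1/(26.4×2π×0.1201×20.8) = 0.002413 K/W
R_total = 0.09867 K/W
Q = ΔT/R_total = 76/0.09867

Q ≈ 770 W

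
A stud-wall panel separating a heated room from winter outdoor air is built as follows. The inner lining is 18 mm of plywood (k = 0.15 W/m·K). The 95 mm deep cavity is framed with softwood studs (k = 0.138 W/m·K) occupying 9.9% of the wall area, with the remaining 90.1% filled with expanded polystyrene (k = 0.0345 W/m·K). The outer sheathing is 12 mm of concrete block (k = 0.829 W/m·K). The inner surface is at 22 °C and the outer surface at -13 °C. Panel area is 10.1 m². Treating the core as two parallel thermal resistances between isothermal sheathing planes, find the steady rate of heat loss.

Sheathing layers in series; stud and cavity paths in parallel between them.
R_inner = 0.018/(0.15×10.1) = 0.01188 K/W
R_stud  = 0.095/(0.138×0.099×10.1) = 0.6885 K/W
R_cav   = 0.095/(0.0345×0.901×10.1) = 0.3026 K/W
1/R_core = 1/R_stud + 1/R_cav → R_core = 0.2102 K/W
R_outer = 0.012/(0.829×10.1) = 0.001433 K/W
R_total = 0.2235 K/W
Q = ΔT/R_total = 35/0.2235

Q ≈ 157 W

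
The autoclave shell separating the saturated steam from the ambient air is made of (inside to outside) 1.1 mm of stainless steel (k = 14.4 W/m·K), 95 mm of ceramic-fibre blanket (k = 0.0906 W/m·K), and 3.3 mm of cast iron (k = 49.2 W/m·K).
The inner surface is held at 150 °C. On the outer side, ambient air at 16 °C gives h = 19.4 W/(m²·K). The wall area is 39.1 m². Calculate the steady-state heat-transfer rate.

Q ≈ 4760 W

Series thermal resistances:
R_stainless steel = L/(kA) = 0.0011/(14.4×39.1) = 1.954×10^-6 K/W
R_ceramic-fibre blanket = L/(kA) = 0.095/(0.0906×39.1) = 0.02682 K/W
R_cast iron = L/(kA) = 0.0033/(49.2×39.1) = 1.715×10^-6 K/W
R_outer film = 1/(h_o·A) = 1/(19.4×39.1) = 0.001318 K/W
R_total = 0.02814 K/W
Q = ΔT / R_total = 134 / 0.02814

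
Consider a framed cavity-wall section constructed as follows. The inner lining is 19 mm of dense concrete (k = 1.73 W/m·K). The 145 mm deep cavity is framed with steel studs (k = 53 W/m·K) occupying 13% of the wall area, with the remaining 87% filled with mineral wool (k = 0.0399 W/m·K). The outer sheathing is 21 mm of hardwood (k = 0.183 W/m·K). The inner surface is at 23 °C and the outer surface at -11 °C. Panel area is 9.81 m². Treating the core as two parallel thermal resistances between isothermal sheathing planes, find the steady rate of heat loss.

Sheathing layers in series; stud and cavity paths in parallel between them.
R_inner = 0.019/(1.73×9.81) = 0.00112 K/W
R_stud  = 0.145/(53×0.13×9.81) = 0.002145 K/W
R_cav   = 0.145/(0.0399×0.87×9.81) = 0.4258 K/W
1/R_core = 1/R_stud + 1/R_cav → R_core = 0.002135 K/W
R_outer = 0.021/(0.183×9.81) = 0.0117 K/W
R_total = 0.01495 K/W
Q = ΔT/R_total = 34/0.01495

Q ≈ 2270 W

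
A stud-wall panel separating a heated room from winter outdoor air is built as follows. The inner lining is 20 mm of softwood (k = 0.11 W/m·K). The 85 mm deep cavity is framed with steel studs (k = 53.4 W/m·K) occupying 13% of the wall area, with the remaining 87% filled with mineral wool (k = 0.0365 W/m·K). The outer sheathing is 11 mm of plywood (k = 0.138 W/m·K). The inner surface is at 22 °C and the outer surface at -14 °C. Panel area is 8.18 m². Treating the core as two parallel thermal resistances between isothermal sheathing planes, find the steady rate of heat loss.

Sheathing layers in series; stud and cavity paths in parallel between them.
R_inner = 0.02/(0.11×8.18) = 0.02223 K/W
R_stud  = 0.085/(53.4×0.13×8.18) = 0.001497 K/W
R_cav   = 0.085/(0.0365×0.87×8.18) = 0.3272 K/W
1/R_core = 1/R_stud + 1/R_cav → R_core = 0.00149 K/W
R_outer = 0.011/(0.138×8.18) = 0.009745 K/W
R_total = 0.03346 K/W
Q = ΔT/R_total = 36/0.03346

Q ≈ 1080 W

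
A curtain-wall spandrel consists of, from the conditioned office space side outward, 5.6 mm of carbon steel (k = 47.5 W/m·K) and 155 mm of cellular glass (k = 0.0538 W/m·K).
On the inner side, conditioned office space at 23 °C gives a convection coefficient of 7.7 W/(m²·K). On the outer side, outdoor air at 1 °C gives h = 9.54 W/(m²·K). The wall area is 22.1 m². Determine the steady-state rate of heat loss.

Treating each layer as a thermal resistance in series:
R_inner film = 1/(h_i·A) = 1/(7.7×22.1) = 0.005876 K/W
R_carbon steel = L/(kA) = 0.0056/(47.5×22.1) = 5.335×10^-6 K/W
R_cellular glass = L/(kA) = 0.155/(0.0538×22.1) = 0.1304 K/W
R_outer film = 1/(h_o·A) = 1/(9.54×22.1) = 0.004743 K/W
R_total = 0.141 K/W
Q = ΔT / R_total = 22 / 0.141

Q ≈ 156 W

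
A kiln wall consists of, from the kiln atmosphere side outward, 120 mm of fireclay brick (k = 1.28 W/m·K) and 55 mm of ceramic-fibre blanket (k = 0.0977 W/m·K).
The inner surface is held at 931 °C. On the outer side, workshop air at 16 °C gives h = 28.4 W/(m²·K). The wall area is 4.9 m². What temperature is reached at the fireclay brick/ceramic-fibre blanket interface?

T ≈ 807 °C

Thermal resistances in series:
R_fireclay brick = L/(kA) = 0.12/(1.28×4.9) = 0.01913 K/W
R_ceramic-fibre blanket = L/(kA) = 0.055/(0.0977×4.9) = 0.1149 K/W
R_outer film = 1/(h_o·A) = 1/(28.4×4.9) = 0.007186 K/W
R_total = 0.1412 K/W;  Q = ΔT/R_total = 915/0.1412 = 6480 W
T_interface = T_inner − Q·ΣR(inner→interface) = 931 − 6480×0.01913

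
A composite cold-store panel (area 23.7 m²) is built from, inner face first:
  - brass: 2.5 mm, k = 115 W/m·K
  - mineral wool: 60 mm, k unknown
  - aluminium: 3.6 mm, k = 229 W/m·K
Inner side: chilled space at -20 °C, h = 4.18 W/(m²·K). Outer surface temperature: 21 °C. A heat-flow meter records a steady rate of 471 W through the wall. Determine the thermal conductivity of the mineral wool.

k ≈ 0.0329 W/(m·K)

Thermal resistances in series:
R_inner film = 1/(h_i·A) = 1/(4.18×23.7) = 0.01009 K/W
R_brass = L/(kA) = 0.0025/(115×23.7) = 9.173×10^-7 K/W
R_aluminium = L/(kA) = 0.0036/(229×23.7) = 6.633×10^-7 K/W
Sum of known resistances R_other = 0.0101 K/W
Total R = ΔT/Q = 41/471 = 0.08705 K/W
R_mineral wool = R_total − R_other = 0.07695 K/W
k = L/(R·A) = 0.06/(0.07695×23.7)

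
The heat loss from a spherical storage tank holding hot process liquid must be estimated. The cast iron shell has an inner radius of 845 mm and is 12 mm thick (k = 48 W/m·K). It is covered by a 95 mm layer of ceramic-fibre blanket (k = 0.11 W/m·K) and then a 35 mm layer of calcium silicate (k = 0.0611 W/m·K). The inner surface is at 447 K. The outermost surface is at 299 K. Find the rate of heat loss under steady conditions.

Q ≈ 1110 W

For a spherical shell R = (1/r₁ − 1/r₂)/(4πk); film R = 1/(h·4πr²). In series:
R_cast iron shell = (1/0.845 − 1/0.857)/(4π×48) = 2.747×10^-5 K/W
R_ceramic-fibre blanket = (1/0.857 − 1/0.952)/(4π×0.11) = 0.08424 K/W
R_calcium silicate = (1/0.952 − 1/0.987)/(4π×0.0611) = 0.04851 K/W
R_total = 0.1328 K/W
Q = ΔT/R_total = 148/0.1328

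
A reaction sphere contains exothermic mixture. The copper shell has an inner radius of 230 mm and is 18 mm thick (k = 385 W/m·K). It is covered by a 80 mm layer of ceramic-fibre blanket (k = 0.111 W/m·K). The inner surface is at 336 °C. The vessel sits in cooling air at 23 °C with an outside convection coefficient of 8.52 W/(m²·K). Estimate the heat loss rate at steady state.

Radial (spherical) resistances in series:
R_copper shell = (1/0.23 − 1/0.248)/(4π×385) = 6.523×10^-5 K/W
R_ceramic-fibre blanket = (1/0.248 − 1/0.328)/(4π×0.111) = 0.7051 K/W
R_outer film = 1/(h·4πr_o²) = 1/(8.52×4π×0.328²) = 0.08682 K/W
R_total = 0.792 K/W
Q = ΔT/R_total = 313/0.792

Q ≈ 395 W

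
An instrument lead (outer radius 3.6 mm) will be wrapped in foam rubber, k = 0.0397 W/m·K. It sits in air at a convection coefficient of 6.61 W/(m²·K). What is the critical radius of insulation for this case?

r_cr ≈ 6.01 mm

For a cylinder r_cr = k/h = 0.0397/6.61
r_cr = 6.01 mm; since the bare radius (3.6 mm) is below r_cr, adding a thin layer of insulation will *increase* heat loss.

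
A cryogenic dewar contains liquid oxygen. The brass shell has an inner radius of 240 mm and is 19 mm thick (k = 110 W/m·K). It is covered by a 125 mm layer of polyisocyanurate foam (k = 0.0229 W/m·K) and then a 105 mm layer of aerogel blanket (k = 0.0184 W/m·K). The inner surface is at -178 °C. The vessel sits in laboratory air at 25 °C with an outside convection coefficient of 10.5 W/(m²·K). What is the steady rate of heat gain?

For a spherical shell R = (1/r₁ − 1/r₂)/(4πk); film R = 1/(h·4πr²). In series:
R_brass shell = (1/0.24 − 1/0.259)/(4π×110) = 2.211×10^-4 K/W
R_polyisocyanurate foam = (1/0.259 − 1/0.384)/(4π×0.0229) = 4.368 K/W
R_aerogel blanket = (1/0.384 − 1/0.489)/(4π×0.0184) = 2.418 K/W
R_outer film = 1/(h·4πr_o²) = 1/(10.5×4π×0.489²) = 0.03169 K/W
R_total = 6.818 K/W
Q = ΔT/R_total = 203/6.818

Q ≈ 29.8 W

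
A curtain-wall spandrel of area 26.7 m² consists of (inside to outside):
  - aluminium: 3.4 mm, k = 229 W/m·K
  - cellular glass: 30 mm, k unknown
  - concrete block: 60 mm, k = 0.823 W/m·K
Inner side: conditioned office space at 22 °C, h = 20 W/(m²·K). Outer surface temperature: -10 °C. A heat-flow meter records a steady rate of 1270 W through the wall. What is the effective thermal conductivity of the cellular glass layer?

Series thermal resistances:
R_inner film = 1/(h_i·A) = 1/(20×26.7) = 0.001873 K/W
R_aluminium = L/(kA) = 0.0034/(229×26.7) = 5.561×10^-7 K/W
R_concrete block = L/(kA) = 0.06/(0.823×26.7) = 0.00273 K/W
Sum of known resistances R_other = 0.004604 K/W
Total R = ΔT/Q = 32/1270 = 0.0252 K/W
R_cellular glass = R_total − R_other = 0.02059 K/W
k = L/(R·A) = 0.03/(0.02059×26.7)

k ≈ 0.0546 W/(m·K)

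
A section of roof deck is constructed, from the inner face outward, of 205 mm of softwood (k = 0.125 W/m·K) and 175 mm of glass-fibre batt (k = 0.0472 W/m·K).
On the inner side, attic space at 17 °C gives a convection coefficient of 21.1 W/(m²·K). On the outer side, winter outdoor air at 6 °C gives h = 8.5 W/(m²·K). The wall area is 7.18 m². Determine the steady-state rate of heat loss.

Q ≈ 14.3 W

Series thermal resistances:
R_inner film = 1/(h_i·A) = 1/(21.1×7.18) = 0.006601 K/W
R_softwood = L/(kA) = 0.205/(0.125×7.18) = 0.2284 K/W
R_glass-fibre batt = L/(kA) = 0.175/(0.0472×7.18) = 0.5164 K/W
R_outer film = 1/(h_o·A) = 1/(8.5×7.18) = 0.01639 K/W
R_total = 0.7678 K/W
Q = ΔT / R_total = 11 / 0.7678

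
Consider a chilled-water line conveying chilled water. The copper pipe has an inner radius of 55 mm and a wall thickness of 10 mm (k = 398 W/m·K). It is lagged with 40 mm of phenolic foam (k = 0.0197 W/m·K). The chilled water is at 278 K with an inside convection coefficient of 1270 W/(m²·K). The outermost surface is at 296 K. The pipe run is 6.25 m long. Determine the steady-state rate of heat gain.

Q ≈ 29 W

Radial resistances (cylindrical: R_cond = ln(r_o/r_i)/(2πkL), R_conv = 1/(h·2πrL)):
R_inner film = 1/(h_i·2πr₁L) = 1/(1270×2π×0.055×6.25) = 3.646×10^-4 K/W
R_copper pipe wall = ln(65/55)/(2π×398×6.25) = 1.069×10^-5 K/W
R_phenolic foam = ln(105/65)/(2π×0.0197×6.25) = 0.6199 K/W
R_total = 0.6203 K/W
Q = ΔT/R_total = 18/0.6203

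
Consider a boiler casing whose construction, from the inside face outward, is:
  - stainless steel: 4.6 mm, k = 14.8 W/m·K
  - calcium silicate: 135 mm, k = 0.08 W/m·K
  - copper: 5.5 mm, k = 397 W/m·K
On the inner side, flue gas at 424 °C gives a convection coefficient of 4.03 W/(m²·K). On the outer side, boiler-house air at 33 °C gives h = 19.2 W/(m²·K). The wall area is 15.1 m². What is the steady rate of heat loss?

Thermal resistances in series:
R_inner film = 1/(h_i·A) = 1/(4.03×15.1) = 0.01643 K/W
R_stainless steel = L/(kA) = 0.0046/(14.8×15.1) = 2.058×10^-5 K/W
R_calcium silicate = L/(kA) = 0.135/(0.08×15.1) = 0.1118 K/W
R_copper = L/(kA) = 0.0055/(397×15.1) = 9.175×10^-7 K/W
R_outer film = 1/(h_o·A) = 1/(19.2×15.1) = 0.003449 K/W
R_total = 0.1317 K/W
Q = ΔT / R_total = 391 / 0.1317

Q ≈ 2970 W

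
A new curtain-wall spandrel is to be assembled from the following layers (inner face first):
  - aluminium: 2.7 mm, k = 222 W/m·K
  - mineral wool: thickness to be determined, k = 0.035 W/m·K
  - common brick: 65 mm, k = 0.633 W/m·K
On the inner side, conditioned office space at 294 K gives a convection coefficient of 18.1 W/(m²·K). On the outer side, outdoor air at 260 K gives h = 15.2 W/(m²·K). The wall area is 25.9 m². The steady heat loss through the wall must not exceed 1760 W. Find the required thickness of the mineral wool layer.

Model the wall as resistances in series:
R_inner film = 1/(h_i·A) = 1/(18.1×25.9) = 0.002133 K/W
R_aluminium = L/(kA) = 0.0027/(222×25.9) = 4.696×10^-7 K/W
R_common brick = L/(kA) = 0.065/(0.633×25.9) = 0.003965 K/W
R_outer film = 1/(h_o·A) = 1/(15.2×25.9) = 0.00254 K/W
Sum of the known resistances R_other = 0.008638 K/W
Required total resistance R_tot = ΔT/Q_allow = 34/1760 = 0.01932 K/W
R_mineral wool = R_tot − R_other = 0.01068 K/W
L = R·k·A = 0.01068×0.035×25.9

L ≈ 9.68 mm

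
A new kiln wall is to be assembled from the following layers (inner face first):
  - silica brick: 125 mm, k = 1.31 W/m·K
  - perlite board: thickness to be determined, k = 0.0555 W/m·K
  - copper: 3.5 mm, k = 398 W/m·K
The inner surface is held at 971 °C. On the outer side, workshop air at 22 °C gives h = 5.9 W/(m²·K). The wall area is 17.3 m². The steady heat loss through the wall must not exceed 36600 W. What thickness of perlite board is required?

Thermal resistances in series:
R_silica brick = L/(kA) = 0.125/(1.31×17.3) = 0.005516 K/W
R_copper = L/(kA) = 0.0035/(398×17.3) = 5.083×10^-7 K/W
R_outer film = 1/(h_o·A) = 1/(5.9×17.3) = 0.009797 K/W
Sum of the known resistances R_other = 0.01531 K/W
Required total resistance R_tot = ΔT/Q_allow = 949/36600 = 0.02593 K/W
R_perlite board = R_tot − R_other = 0.01062 K/W
L = R·k·A = 0.01062×0.0555×17.3

L ≈ 10.2 mm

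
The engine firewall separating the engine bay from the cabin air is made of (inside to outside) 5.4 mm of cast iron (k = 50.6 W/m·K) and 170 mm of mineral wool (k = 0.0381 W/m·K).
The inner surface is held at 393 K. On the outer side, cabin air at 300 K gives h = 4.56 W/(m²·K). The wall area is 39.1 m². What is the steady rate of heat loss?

Q ≈ 777 W

Model the wall as resistances in series:
R_cast iron = L/(kA) = 0.0054/(50.6×39.1) = 2.729×10^-6 K/W
R_mineral wool = L/(kA) = 0.17/(0.0381×39.1) = 0.1141 K/W
R_outer film = 1/(h_o·A) = 1/(4.56×39.1) = 0.005609 K/W
R_total = 0.1197 K/W
Q = ΔT / R_total = 93 / 0.1197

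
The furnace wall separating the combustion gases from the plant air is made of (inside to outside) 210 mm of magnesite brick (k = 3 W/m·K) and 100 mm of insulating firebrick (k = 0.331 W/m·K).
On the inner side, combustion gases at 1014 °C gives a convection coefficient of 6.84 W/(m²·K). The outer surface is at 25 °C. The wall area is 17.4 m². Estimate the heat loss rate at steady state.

Treating each layer as a thermal resistance in series:
R_inner film = 1/(h_i·A) = 1/(6.84×17.4) = 0.008402 K/W
R_magnesite brick = L/(kA) = 0.21/(3×17.4) = 0.004023 K/W
R_insulating firebrick = L/(kA) = 0.1/(0.331×17.4) = 0.01736 K/W
R_total = 0.02979 K/W
Q = ΔT / R_total = 989 / 0.02979

Q ≈ 33200 W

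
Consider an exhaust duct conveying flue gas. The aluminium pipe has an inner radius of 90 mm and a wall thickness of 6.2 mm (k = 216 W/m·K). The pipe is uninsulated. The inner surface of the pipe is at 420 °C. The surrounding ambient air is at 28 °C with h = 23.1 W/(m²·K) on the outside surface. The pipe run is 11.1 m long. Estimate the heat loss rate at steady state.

Per-layer cylindrical resistances, series-summed:
R_aluminium pipe wall = ln(96.2/90)/(2π×216×11.1) = 4.422×10^-6 K/W
R_outer film = 1/(h_o·2πr_oL) = 1/(23.1×2π×0.0962×11.1) = 0.006452 K/W
R_total = 0.006457 K/W
Q = ΔT/R_total = 392/0.006457

Q ≈ 60700 W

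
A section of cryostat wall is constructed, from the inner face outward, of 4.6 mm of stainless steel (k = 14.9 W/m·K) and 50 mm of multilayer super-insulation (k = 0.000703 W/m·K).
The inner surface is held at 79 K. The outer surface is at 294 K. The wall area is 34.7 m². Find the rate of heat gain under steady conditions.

Using the resistance-network approach (series):
R_stainless steel = L/(kA) = 0.0046/(14.9×34.7) = 8.897×10^-6 K/W
R_multilayer super-insulation = L/(kA) = 0.05/(0.000703×34.7) = 2.05 K/W
R_total = 2.05 K/W
Q = ΔT / R_total = 215 / 2.05

Q ≈ 105 W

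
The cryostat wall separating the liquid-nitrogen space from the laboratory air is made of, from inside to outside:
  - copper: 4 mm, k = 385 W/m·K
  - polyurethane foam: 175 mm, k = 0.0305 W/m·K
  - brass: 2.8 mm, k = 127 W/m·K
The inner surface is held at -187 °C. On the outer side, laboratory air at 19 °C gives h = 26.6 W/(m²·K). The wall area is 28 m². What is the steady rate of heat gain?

Model the wall as resistances in series:
R_copper = L/(kA) = 0.004/(385×28) = 3.711×10^-7 K/W
R_polyurethane foam = L/(kA) = 0.175/(0.0305×28) = 0.2049 K/W
R_brass = L/(kA) = 0.0028/(127×28) = 7.874×10^-7 K/W
R_outer film = 1/(h_o·A) = 1/(26.6×28) = 0.001343 K/W
R_total = 0.2063 K/W
Q = ΔT / R_total = 206 / 0.2063

Q ≈ 999 W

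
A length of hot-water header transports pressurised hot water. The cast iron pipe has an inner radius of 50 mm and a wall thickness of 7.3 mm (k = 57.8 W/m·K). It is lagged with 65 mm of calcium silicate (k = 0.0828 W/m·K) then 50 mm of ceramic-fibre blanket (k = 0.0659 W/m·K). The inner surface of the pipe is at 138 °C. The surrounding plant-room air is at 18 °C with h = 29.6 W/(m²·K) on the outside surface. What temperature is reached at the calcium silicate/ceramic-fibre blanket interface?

T ≈ 62.5 °C

Treating each annulus and film as a series resistance:
R_cast iron pipe wall = ln(57.3/50)/(2π×57.8×1) = 3.752×10^-4 K/W
R_calcium silicate = ln(122.3/57.3)/(2π×0.0828×1) = 1.457 K/W
R_ceramic-fibre blanket = ln(172.3/122.3)/(2π×0.0659×1) = 0.8278 K/W
R_outer film = 1/(h_o·2πr_oL) = 1/(29.6×2π×0.1723×1) = 0.03121 K/W
R_total = 2.317 K/W
Q = ΔT/R_total = 120/2.317
Q = 51.8 W/m
T_interface = T_inner − Q·ΣR(inner→interface) = 138 − 51.8×1.458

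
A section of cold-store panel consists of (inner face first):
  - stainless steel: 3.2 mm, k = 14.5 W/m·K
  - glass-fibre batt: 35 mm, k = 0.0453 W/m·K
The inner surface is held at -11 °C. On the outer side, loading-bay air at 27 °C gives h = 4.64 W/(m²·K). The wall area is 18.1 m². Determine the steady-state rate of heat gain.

Model the wall as resistances in series:
R_stainless steel = L/(kA) = 0.0032/(14.5×18.1) = 1.219×10^-5 K/W
R_glass-fibre batt = L/(kA) = 0.035/(0.0453×18.1) = 0.04269 K/W
R_outer film = 1/(h_o·A) = 1/(4.64×18.1) = 0.01191 K/W
R_total = 0.05461 K/W
Q = ΔT / R_total = 38 / 0.05461

Q ≈ 696 W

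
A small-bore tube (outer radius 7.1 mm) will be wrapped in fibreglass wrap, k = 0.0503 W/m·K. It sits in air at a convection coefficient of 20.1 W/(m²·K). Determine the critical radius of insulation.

r_cr ≈ 2.5 mm

For a cylinder r_cr = k/h = 0.0503/20.1
r_cr = 2.5 mm; since the bare radius (7.1 mm) is above r_cr, any added insulation will reduce heat loss.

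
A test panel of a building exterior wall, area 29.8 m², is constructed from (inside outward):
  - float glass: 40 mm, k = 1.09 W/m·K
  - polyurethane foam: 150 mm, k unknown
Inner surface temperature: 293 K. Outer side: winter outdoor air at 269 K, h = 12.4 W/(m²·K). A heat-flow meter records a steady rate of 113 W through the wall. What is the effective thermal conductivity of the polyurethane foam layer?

Using the resistance-network approach (series):
R_float glass = L/(kA) = 0.04/(1.09×29.8) = 0.001231 K/W
R_outer film = 1/(h_o·A) = 1/(12.4×29.8) = 0.002706 K/W
Sum of known resistances R_other = 0.003938 K/W
Total R = ΔT/Q = 24/113 = 0.2124 K/W
R_polyurethane foam = R_total − R_other = 0.2085 K/W
k = L/(R·A) = 0.15/(0.2085×29.8)

k ≈ 0.0241 W/(m·K)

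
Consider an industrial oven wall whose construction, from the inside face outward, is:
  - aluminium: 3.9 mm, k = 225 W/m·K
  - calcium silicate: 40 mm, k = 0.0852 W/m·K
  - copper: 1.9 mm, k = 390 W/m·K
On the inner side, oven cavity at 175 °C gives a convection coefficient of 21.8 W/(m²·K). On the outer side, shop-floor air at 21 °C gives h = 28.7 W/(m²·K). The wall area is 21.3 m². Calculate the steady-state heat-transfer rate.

Using the resistance-network approach (series):
R_inner film = 1/(h_i·A) = 1/(21.8×21.3) = 0.002154 K/W
R_aluminium = L/(kA) = 0.0039/(225×21.3) = 8.138×10^-7 K/W
R_calcium silicate = L/(kA) = 0.04/(0.0852×21.3) = 0.02204 K/W
R_copper = L/(kA) = 0.0019/(390×21.3) = 2.287×10^-7 K/W
R_outer film = 1/(h_o·A) = 1/(28.7×21.3) = 0.001636 K/W
R_total = 0.02583 K/W
Q = ΔT / R_total = 154 / 0.02583

Q ≈ 5960 W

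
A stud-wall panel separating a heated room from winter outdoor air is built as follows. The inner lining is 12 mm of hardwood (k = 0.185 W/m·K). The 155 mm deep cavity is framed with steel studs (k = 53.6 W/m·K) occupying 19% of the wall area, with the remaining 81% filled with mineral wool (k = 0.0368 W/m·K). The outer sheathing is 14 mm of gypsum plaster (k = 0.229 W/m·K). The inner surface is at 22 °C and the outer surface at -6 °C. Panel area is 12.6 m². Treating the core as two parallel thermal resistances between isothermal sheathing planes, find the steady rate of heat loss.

Sheathing layers in series; stud and cavity paths in parallel between them.
R_inner = 0.012/(0.185×12.6) = 0.005148 K/W
R_stud  = 0.155/(53.6×0.19×12.6) = 0.001208 K/W
R_cav   = 0.155/(0.0368×0.81×12.6) = 0.4127 K/W
1/R_core = 1/R_stud + 1/R_cav → R_core = 0.001204 K/W
R_outer = 0.014/(0.229×12.6) = 0.004852 K/W
R_total = 0.0112 K/W
Q = ΔT/R_total = 28/0.0112

Q ≈ 2500 W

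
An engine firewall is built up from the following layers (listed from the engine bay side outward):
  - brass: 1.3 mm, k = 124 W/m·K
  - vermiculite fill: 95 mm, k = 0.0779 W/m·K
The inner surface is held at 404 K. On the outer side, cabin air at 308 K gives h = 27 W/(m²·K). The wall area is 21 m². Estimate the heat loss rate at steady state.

Q ≈ 1600 W

Model the wall as resistances in series:
R_brass = L/(kA) = 0.0013/(124×21) = 4.992×10^-7 K/W
R_vermiculite fill = L/(kA) = 0.095/(0.0779×21) = 0.05807 K/W
R_outer film = 1/(h_o·A) = 1/(27×21) = 0.001764 K/W
R_total = 0.05984 K/W
Q = ΔT / R_total = 96 / 0.05984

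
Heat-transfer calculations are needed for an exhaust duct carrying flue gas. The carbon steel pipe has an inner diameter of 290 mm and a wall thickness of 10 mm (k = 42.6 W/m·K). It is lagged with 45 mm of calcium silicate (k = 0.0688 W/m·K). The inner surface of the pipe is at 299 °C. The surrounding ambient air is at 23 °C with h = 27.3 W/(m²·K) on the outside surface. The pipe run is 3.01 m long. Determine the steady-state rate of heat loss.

Per-layer cylindrical resistances, series-summed:
R_carbon steel pipe wall = ln(155/145)/(2π×42.6×3.01) = 8.278×10^-5 K/W
R_calcium silicate = ln(200/155)/(2π×0.0688×3.01) = 0.1959 K/W
R_outer film = 1/(h_o·2πr_oL) = 1/(27.3×2π×0.2×3.01) = 0.009684 K/W
R_total = 0.2057 K/W
Q = ΔT/R_total = 276/0.2057

Q ≈ 1340 W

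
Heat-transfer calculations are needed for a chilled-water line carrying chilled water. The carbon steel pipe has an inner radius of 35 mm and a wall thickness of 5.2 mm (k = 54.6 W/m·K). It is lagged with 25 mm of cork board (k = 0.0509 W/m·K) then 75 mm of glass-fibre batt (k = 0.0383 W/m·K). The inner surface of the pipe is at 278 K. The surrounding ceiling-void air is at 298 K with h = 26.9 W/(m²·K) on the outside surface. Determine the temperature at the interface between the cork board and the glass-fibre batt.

For a radial system each layer contributes R = ln(r_out/r_in)/(2πkL); films add R = 1/(hA).
R_carbon steel pipe wall = ln(40.2/35)/(2π×54.6×1) = 4.038×10^-4 K/W
R_cork board = ln(65.2/40.2)/(2π×0.0509×1) = 1.512 K/W
R_glass-fibre batt = ln(140.2/65.2)/(2π×0.0383×1) = 3.181 K/W
R_outer film = 1/(h_o·2πr_oL) = 1/(26.9×2π×0.1402×1) = 0.0422 K/W
R_total = 4.736 K/W
Q = ΔT/R_total = 20/4.736
Q = 4.22 W/m
T_interface = T_inner + Q·ΣR(inner→interface) = 278 + 4.22×1.513

T ≈ 284 K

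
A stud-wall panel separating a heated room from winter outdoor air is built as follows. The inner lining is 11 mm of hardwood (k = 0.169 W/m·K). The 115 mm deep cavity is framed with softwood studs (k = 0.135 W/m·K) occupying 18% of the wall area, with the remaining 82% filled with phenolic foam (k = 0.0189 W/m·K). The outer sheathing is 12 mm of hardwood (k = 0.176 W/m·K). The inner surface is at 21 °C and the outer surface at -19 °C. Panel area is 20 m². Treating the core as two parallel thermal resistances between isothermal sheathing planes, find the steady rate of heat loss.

Q ≈ 265 W

Sheathing layers in series; stud and cavity paths in parallel between them.
R_inner = 0.011/(0.169×20) = 0.003254 K/W
R_stud  = 0.115/(0.135×0.18×20) = 0.2366 K/W
R_cav   = 0.115/(0.0189×0.82×20) = 0.371 K/W
1/R_core = 1/R_stud + 1/R_cav → R_core = 0.1445 K/W
R_outer = 0.012/(0.176×20) = 0.003409 K/W
R_total = 0.1511 K/W
Q = ΔT/R_total = 40/0.1511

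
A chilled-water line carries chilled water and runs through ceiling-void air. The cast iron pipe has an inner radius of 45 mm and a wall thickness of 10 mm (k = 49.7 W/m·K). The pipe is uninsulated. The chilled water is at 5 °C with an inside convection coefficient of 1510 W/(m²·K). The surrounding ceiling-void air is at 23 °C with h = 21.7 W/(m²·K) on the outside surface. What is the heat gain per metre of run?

q′ ≈ 132 W/m

Radial resistances (cylindrical: R_cond = ln(r_o/r_i)/(2πkL), R_conv = 1/(h·2πrL)):
R_inner film = 1/(h_i·2πr₁L) = 1/(1510×2π×0.045×1) = 0.002342 K/W
R_cast iron pipe wall = ln(55/45)/(2π×49.7×1) = 6.426×10^-4 K/W
R_outer film = 1/(h_o·2πr_oL) = 1/(21.7×2π×0.055×1) = 0.1334 K/W
R_total = 0.1363 K/W
Q = ΔT/R_total = 18/0.1363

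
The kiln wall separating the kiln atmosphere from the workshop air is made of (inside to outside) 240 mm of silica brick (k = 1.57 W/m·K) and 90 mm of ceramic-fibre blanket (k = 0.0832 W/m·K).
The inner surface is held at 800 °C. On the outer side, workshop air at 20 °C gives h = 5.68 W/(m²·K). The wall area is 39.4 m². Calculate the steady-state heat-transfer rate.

Using the resistance-network approach (series):
R_silica brick = L/(kA) = 0.24/(1.57×39.4) = 0.00388 K/W
R_ceramic-fibre blanket = L/(kA) = 0.09/(0.0832×39.4) = 0.02746 K/W
R_outer film = 1/(h_o·A) = 1/(5.68×39.4) = 0.004468 K/W
R_total = 0.0358 K/W
Q = ΔT / R_total = 780 / 0.0358

Q ≈ 21800 W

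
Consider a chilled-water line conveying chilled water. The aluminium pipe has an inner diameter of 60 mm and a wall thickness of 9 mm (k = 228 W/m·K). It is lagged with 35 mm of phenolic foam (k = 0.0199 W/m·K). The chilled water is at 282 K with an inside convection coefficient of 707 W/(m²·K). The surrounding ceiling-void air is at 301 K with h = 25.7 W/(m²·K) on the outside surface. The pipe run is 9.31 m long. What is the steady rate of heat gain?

Radial resistances (cylindrical: R_cond = ln(r_o/r_i)/(2πkL), R_conv = 1/(h·2πrL)):
R_inner film = 1/(h_i·2πr₁L) = 1/(707×2π×0.03×9.31) = 8.06×10^-4 K/W
R_aluminium pipe wall = ln(39/30)/(2π×228×9.31) = 1.967×10^-5 K/W
R_phenolic foam = ln(74/39)/(2π×0.0199×9.31) = 0.5502 K/W
R_outer film = 1/(h_o·2πr_oL) = 1/(25.7×2π×0.074×9.31) = 0.008989 K/W
R_total = 0.56 K/W
Q = ΔT/R_total = 19/0.56

Q ≈ 33.9 W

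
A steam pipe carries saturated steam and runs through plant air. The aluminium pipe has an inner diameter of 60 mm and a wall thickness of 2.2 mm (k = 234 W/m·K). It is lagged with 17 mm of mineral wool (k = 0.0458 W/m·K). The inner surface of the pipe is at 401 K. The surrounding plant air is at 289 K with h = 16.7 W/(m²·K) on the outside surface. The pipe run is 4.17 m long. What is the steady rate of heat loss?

Q ≈ 280 W

Treating each annulus and film as a series resistance:
R_aluminium pipe wall = ln(32.2/30)/(2π×234×4.17) = 1.154×10^-5 K/W
R_mineral wool = ln(49.2/32.2)/(2π×0.0458×4.17) = 0.3533 K/W
R_outer film = 1/(h_o·2πr_oL) = 1/(16.7×2π×0.0492×4.17) = 0.04645 K/W
R_total = 0.3997 K/W
Q = ΔT/R_total = 112/0.3997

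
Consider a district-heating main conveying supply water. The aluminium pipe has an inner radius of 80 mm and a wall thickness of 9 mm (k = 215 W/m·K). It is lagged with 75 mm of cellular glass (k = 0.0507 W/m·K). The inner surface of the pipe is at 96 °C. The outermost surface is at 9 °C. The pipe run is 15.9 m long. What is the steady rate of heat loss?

Q ≈ 721 W

Radial resistances (cylindrical: R_cond = ln(r_o/r_i)/(2πkL), R_conv = 1/(h·2πrL)):
R_aluminium pipe wall = ln(89/80)/(2π×215×15.9) = 4.963×10^-6 K/W
R_cellular glass = ln(164/89)/(2π×0.0507×15.9) = 0.1207 K/W
R_total = 0.1207 K/W
Q = ΔT/R_total = 87/0.1207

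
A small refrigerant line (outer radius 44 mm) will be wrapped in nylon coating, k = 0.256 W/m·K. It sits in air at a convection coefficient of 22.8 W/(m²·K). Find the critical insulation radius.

r_cr ≈ 11.2 mm

For a cylinder r_cr = k/h = 0.256/22.8
r_cr = 11.2 mm; since the bare radius (44 mm) is above r_cr, any added insulation will reduce heat loss.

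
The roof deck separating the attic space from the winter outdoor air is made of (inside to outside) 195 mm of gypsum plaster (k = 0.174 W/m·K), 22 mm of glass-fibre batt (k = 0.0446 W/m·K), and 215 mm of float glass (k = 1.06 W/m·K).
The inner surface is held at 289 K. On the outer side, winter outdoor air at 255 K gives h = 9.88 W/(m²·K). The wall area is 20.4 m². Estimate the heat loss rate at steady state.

Treating each layer as a thermal resistance in series:
R_gypsum plaster = L/(kA) = 0.195/(0.174×20.4) = 0.05494 K/W
R_glass-fibre batt = L/(kA) = 0.022/(0.0446×20.4) = 0.02418 K/W
R_float glass = L/(kA) = 0.215/(1.06×20.4) = 0.009943 K/W
R_outer film = 1/(h_o·A) = 1/(9.88×20.4) = 0.004961 K/W
R_total = 0.09402 K/W
Q = ΔT / R_total = 34 / 0.09402

Q ≈ 362 W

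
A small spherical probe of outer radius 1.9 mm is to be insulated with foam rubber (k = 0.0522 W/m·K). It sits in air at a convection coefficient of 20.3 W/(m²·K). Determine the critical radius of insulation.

r_cr ≈ 5.14 mm

For a sphere r_cr = 2k/h = 2×0.0522/20.3
r_cr = 5.14 mm; since the bare radius (1.9 mm) is below r_cr, adding a thin layer of insulation will *increase* heat loss.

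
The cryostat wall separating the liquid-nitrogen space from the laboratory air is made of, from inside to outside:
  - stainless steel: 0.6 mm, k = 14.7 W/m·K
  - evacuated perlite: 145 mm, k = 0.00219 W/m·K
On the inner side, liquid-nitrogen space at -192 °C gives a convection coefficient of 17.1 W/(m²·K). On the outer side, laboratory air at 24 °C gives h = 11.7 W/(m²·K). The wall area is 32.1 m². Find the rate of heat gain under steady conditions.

Thermal resistances in series:
R_inner film = 1/(h_i·A) = 1/(17.1×32.1) = 0.001822 K/W
R_stainless steel = L/(kA) = 0.0006/(14.7×32.1) = 1.272×10^-6 K/W
R_evacuated perlite = L/(kA) = 0.145/(0.00219×32.1) = 2.063 K/W
R_outer film = 1/(h_o·A) = 1/(11.7×32.1) = 0.002663 K/W
R_total = 2.067 K/W
Q = ΔT / R_total = 216 / 2.067

Q ≈ 104 W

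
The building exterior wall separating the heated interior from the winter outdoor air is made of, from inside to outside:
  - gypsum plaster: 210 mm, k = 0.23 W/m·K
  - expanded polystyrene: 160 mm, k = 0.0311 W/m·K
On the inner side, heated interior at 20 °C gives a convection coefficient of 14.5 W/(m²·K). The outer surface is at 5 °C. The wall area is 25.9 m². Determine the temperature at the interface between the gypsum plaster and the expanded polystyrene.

Using the resistance-network approach (series):
R_inner film = 1/(h_i·A) = 1/(14.5×25.9) = 0.002663 K/W
R_gypsum plaster = L/(kA) = 0.21/(0.23×25.9) = 0.03525 K/W
R_expanded polystyrene = L/(kA) = 0.16/(0.0311×25.9) = 0.1986 K/W
R_total = 0.2366 K/W;  Q = ΔT/R_total = 15/0.2366 = 63.41 W
T_interface = T_inner − Q·ΣR(inner→interface) = 20 − 63.4×0.03792

T ≈ 17.6 °C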